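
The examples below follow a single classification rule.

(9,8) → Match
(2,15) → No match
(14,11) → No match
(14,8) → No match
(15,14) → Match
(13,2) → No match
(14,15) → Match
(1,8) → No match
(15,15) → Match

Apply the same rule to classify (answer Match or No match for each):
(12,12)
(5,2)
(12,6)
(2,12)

Match, No match, No match, No match

The simplest hypothesis consistent with all the labels is: |first − second| ≤ 1.
(12,12) → |12−12| = 0 → Match.
(5,2) → |5−2| = 3 → No match.
(12,6) → |12−6| = 6 → No match.
(2,12) → |2−12| = 10 → No match.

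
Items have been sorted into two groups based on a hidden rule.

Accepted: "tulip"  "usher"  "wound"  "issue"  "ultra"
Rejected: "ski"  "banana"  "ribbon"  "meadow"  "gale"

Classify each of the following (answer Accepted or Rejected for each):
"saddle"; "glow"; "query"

One predicate separates the groups cleanly: contains 'u'.
"saddle": Rejected (no 'u').
"glow": Rejected (no 'u').
"query": Accepted (has 'u').

Rejected, Rejected, Accepted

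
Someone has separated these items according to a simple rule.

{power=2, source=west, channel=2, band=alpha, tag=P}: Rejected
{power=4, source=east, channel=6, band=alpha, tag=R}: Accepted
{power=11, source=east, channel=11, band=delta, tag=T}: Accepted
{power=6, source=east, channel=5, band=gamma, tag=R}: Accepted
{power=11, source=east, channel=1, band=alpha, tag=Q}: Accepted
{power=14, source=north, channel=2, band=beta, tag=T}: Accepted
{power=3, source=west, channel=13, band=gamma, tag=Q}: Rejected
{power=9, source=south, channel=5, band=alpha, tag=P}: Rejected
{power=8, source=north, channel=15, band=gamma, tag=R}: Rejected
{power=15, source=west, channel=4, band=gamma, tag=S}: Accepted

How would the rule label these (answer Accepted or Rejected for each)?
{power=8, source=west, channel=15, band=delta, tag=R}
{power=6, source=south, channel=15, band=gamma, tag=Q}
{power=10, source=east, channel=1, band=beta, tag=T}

Rejected, Rejected, Accepted

The rule appears to be: source is east OR power ≥ 11.
Rejected: {power=8, source=west, channel=15, band=delta, tag=R}, since source is west, power = 8.
Rejected: {power=6, source=south, channel=15, band=gamma, tag=Q}, since source is south, power = 6.
Accepted: {power=10, source=east, channel=1, band=beta, tag=T}, since source is east, power = 10.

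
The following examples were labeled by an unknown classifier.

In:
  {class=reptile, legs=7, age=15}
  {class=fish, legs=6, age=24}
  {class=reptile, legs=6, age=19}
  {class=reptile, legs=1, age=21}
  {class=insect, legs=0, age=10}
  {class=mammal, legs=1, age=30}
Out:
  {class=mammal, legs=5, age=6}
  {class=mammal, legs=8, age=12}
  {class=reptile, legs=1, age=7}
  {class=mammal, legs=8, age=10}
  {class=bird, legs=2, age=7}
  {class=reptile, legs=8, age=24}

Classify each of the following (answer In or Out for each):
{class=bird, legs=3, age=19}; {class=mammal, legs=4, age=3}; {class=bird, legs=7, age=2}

All 'In' examples share one property — legs ≤ 7 AND age ≥ 10 — and every 'Out' example lacks it.

In, Out, Out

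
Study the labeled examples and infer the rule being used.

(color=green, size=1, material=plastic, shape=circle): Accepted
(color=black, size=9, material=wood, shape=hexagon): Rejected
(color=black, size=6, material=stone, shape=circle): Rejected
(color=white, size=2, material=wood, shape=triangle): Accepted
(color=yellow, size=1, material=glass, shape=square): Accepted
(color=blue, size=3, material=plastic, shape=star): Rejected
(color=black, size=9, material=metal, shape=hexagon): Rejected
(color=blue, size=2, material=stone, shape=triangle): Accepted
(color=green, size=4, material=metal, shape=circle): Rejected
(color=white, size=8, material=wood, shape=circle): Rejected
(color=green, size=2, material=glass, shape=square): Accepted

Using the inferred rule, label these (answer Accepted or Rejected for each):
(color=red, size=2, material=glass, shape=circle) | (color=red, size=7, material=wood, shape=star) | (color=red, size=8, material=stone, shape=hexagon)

Accepted, Rejected, Rejected

All 'Accepted' examples share one property — size ≤ 2 — and every 'Rejected' example lacks it.
(color=red, size=2, material=glass, shape=circle) → size = 2 → Accepted. (color=red, size=7, material=wood, shape=star) → size = 7 → Rejected. (color=red, size=8, material=stone, shape=hexagon) → size = 8 → Rejected.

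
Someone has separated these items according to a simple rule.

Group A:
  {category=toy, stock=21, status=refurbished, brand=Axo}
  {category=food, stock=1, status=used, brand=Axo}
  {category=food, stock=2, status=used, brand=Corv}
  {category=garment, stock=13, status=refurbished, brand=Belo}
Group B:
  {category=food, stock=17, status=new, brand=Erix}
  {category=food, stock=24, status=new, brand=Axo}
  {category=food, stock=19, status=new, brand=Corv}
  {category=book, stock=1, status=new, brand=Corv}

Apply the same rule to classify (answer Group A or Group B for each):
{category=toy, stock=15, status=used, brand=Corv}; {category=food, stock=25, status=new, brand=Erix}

Group A, Group B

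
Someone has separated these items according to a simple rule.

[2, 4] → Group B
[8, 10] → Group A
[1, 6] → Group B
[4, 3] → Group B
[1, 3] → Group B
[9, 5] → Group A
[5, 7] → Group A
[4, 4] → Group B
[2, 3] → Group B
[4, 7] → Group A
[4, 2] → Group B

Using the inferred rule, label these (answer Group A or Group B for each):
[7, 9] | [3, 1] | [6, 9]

Every 'Group A' example satisfies: sum ≥ 11. None of the 'Group B' examples do.
[7, 9] — 7+9 = 16, hence Group A. [3, 1] — 3+1 = 4, hence Group B. [6, 9] — 6+9 = 15, hence Group A.

Group A, Group B, Group A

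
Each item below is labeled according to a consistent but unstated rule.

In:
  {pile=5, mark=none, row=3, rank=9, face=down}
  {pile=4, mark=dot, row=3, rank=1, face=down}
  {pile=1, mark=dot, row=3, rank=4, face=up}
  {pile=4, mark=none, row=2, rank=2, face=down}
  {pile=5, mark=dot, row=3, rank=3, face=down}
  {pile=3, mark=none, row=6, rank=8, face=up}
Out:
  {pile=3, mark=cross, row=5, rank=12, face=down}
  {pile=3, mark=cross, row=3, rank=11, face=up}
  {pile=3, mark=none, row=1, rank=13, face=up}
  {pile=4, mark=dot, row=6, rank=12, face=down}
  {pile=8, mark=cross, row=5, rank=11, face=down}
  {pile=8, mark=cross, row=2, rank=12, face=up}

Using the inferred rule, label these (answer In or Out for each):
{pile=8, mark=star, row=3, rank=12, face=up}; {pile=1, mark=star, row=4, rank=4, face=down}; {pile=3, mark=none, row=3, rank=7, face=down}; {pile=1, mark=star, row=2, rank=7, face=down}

One predicate separates the groups cleanly: rank ≤ 9.
{pile=8, mark=star, row=3, rank=12, face=up}: rank = 12, doesn't qualify → Out.
{pile=1, mark=star, row=4, rank=4, face=down}: rank = 4, passes → In.
{pile=3, mark=none, row=3, rank=7, face=down}: rank = 7, passes → In.
{pile=1, mark=star, row=2, rank=7, face=down}: rank = 7, passes → In.

Out, In, In, In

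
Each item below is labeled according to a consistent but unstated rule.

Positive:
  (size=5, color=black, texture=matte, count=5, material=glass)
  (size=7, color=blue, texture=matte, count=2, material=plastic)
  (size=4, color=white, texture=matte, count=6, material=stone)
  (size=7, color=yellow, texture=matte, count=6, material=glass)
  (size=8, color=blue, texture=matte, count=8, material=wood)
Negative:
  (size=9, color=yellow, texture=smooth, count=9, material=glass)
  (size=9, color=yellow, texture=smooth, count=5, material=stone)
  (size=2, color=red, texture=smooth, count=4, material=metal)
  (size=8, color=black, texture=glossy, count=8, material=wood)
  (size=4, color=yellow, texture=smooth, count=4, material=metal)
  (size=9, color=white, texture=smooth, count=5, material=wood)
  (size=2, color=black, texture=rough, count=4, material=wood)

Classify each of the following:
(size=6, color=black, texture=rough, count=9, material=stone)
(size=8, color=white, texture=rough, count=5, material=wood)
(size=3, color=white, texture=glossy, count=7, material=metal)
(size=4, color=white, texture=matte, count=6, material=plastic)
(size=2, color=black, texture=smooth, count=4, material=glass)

One predicate separates the groups cleanly: texture is matte.
(size=6, color=black, texture=rough, count=9, material=stone): Negative (texture is rough). (size=8, color=white, texture=rough, count=5, material=wood): Negative (texture is rough). (size=3, color=white, texture=glossy, count=7, material=metal): Negative (texture is glossy). (size=4, color=white, texture=matte, count=6, material=plastic): Positive (texture is matte). (size=2, color=black, texture=smooth, count=4, material=glass): Negative (texture is smooth).

Negative, Negative, Negative, Positive, Negative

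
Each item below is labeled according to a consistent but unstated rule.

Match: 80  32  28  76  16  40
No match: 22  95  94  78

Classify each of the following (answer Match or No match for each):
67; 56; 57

No match, Match, No match

Looking at the examples, the only property every 'Match' case has and every 'No match' case lacks is: multiple of 4.
67: 67 = 4·16 + 3, does not pass → No match. 56: 56 = 4·14, matches → Match. 57: 57 = 4·14 + 1, does not pass → No match.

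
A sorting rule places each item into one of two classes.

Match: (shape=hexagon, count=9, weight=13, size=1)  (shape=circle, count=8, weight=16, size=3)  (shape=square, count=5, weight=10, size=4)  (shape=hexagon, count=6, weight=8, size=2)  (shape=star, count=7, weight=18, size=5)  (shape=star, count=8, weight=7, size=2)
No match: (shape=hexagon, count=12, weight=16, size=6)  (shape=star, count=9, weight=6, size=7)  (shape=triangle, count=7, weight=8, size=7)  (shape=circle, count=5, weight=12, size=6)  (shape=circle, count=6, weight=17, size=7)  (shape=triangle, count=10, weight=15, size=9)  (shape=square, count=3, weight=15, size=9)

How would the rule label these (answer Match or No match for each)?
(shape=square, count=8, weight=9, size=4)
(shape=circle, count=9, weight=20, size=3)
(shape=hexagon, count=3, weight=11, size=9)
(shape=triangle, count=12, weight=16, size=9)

'Match' ⟺ size ≤ 5.
(shape=square, count=8, weight=9, size=4): size = 4 — matches, so Match. (shape=circle, count=9, weight=20, size=3): size = 3 — matches, so Match. (shape=hexagon, count=3, weight=11, size=9): size = 9 — does not satisfy this, so No match. (shape=triangle, count=12, weight=16, size=9): size = 9 — does not satisfy this, so No match.

Match, Match, No match, No match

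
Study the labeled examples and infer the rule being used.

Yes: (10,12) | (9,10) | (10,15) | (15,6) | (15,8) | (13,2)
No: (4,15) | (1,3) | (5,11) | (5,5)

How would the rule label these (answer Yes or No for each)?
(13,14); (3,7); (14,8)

Yes, No, Yes

The distinguishing property — first ≥ 6 — holds for all the 'Yes' cases and none of the 'No' cases.
(13,14) → first 13 → Yes.
(3,7) → first 3 → No.
(14,8) → first 14 → Yes.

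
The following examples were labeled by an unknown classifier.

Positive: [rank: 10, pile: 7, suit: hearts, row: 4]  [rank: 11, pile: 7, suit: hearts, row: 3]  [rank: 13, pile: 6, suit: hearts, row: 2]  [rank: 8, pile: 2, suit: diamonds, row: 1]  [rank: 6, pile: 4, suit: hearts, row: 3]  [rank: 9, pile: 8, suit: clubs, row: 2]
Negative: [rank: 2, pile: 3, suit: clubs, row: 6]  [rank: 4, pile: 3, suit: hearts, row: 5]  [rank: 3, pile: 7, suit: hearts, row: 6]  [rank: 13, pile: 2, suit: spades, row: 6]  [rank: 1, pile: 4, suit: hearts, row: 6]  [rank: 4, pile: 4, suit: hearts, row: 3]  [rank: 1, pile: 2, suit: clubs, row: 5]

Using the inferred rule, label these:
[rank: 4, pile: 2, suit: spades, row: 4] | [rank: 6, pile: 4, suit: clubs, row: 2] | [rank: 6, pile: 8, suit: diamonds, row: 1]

Negative, Positive, Positive

The distinguishing property — rank ≥ 6 AND row ≤ 4 — holds for all the 'Positive' cases and none of the 'Negative' cases.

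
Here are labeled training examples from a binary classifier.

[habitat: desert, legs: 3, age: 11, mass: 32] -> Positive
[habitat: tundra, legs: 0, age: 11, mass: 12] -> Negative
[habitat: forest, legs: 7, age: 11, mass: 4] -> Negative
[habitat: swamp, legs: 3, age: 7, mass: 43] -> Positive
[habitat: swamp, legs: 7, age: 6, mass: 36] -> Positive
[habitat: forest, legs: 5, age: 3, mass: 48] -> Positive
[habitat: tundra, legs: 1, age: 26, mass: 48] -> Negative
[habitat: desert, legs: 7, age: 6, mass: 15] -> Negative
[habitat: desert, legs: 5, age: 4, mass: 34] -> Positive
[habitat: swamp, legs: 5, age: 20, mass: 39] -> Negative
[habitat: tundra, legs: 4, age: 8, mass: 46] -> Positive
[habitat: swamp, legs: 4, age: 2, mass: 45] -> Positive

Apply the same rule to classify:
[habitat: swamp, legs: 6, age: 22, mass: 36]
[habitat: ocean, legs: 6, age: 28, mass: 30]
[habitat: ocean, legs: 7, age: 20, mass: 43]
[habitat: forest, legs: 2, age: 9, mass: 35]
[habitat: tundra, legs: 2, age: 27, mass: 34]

Rule: age ≤ 11 AND mass ≥ 32. This holds for each 'Positive' example and fails for each 'Negative' one.
[habitat: swamp, legs: 6, age: 22, mass: 36]: age = 22, mass = 36, does not fit → Negative.
[habitat: ocean, legs: 6, age: 28, mass: 30]: age = 28, mass = 30, does not fit → Negative.
[habitat: ocean, legs: 7, age: 20, mass: 43]: age = 20, mass = 43, does not fit → Negative.
[habitat: forest, legs: 2, age: 9, mass: 35]: age = 9, mass = 35, checks out → Positive.
[habitat: tundra, legs: 2, age: 27, mass: 34]: age = 27, mass = 34, does not fit → Negative.

Negative, Negative, Negative, Positive, Negative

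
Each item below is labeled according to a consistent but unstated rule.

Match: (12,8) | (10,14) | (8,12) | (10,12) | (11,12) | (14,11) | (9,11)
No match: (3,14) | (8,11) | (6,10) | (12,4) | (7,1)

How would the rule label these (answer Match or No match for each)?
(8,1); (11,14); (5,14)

No match, Match, No match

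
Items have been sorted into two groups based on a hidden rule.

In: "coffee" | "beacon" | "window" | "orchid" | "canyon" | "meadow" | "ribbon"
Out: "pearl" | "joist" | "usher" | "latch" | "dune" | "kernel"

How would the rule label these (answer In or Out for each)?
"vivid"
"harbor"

The rule appears to be: even length AND contains 'o'.
Out: "vivid", since length 5, no 'o'.
In: "harbor", since length 6, has 'o'.

Out, In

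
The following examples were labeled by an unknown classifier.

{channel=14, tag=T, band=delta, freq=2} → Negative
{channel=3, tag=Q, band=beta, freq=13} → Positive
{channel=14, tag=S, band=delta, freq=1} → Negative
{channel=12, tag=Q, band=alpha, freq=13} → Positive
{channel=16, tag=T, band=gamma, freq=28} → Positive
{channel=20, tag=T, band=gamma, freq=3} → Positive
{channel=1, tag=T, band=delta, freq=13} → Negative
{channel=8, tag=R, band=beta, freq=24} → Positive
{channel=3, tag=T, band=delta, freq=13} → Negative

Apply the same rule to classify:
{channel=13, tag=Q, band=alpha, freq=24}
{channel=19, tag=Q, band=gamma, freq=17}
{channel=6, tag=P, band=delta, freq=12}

The common property of the 'Positive' items is: band is not delta. No 'Negative' item has it.

Positive, Positive, Negative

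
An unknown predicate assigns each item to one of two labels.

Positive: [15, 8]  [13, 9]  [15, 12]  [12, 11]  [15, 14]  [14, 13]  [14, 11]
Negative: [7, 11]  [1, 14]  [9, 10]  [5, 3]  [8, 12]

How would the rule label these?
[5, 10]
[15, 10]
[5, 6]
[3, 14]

Negative, Positive, Negative, Negative

The rule appears to be: sum ≥ 22.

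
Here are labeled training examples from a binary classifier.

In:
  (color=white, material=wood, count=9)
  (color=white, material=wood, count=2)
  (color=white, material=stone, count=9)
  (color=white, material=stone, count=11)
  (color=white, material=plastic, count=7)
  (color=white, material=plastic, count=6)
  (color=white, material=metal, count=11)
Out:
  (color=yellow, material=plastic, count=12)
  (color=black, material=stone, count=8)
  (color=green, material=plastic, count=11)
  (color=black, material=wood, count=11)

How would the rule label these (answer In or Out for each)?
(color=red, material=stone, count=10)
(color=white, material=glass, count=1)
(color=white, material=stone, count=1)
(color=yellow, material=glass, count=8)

Out, In, In, Out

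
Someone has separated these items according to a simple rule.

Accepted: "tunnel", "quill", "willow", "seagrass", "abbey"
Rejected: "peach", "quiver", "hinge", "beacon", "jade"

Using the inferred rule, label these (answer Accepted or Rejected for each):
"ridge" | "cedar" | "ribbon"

Rejected, Rejected, Accepted

One predicate separates the groups cleanly: has a double letter.
"ridge" — no doubled letter, hence Rejected. "cedar" — no doubled letter, hence Rejected. "ribbon" — 'bb' doubled, hence Accepted.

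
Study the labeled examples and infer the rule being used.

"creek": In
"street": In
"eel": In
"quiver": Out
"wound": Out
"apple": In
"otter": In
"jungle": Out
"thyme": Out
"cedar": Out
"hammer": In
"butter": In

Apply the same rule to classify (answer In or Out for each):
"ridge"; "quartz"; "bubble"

One predicate separates the groups cleanly: has a double letter.
"ridge": Out (no doubled letter). "quartz": Out (no doubled letter). "bubble": In ('bb' doubled).

Out, Out, In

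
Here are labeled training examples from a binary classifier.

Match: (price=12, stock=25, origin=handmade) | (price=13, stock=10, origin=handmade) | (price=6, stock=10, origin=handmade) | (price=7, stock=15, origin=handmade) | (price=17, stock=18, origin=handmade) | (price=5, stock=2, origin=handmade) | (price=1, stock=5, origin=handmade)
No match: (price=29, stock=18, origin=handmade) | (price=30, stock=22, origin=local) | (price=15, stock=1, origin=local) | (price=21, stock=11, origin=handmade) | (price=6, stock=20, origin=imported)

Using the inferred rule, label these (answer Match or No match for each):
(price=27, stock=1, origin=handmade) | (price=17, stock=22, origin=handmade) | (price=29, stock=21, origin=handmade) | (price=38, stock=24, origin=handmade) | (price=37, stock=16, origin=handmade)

The classifier is using: origin is handmade AND price ≤ 17.
(price=27, stock=1, origin=handmade) — origin is handmade, price = 27, hence No match.
(price=17, stock=22, origin=handmade) — origin is handmade, price = 17, hence Match.
(price=29, stock=21, origin=handmade) — origin is handmade, price = 29, hence No match.
(price=38, stock=24, origin=handmade) — origin is handmade, price = 38, hence No match.
(price=37, stock=16, origin=handmade) — origin is handmade, price = 37, hence No match.

No match, Match, No match, No match, No match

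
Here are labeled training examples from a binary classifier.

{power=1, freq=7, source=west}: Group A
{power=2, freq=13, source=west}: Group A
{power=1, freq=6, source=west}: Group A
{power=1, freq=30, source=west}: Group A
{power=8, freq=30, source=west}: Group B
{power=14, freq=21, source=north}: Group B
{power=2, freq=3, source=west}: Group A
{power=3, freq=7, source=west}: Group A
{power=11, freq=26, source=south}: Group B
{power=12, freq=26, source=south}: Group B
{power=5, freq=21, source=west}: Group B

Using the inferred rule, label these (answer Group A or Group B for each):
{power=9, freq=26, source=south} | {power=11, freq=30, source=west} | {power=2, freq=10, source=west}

Group B, Group B, Group A

A rule that fits every label: power ≤ 3 — true of each 'Group A' example, false of each 'Group B' one.
{power=9, freq=26, source=south} → power = 9 → Group B.
{power=11, freq=30, source=west} → power = 11 → Group B.
{power=2, freq=10, source=west} → power = 2 → Group A.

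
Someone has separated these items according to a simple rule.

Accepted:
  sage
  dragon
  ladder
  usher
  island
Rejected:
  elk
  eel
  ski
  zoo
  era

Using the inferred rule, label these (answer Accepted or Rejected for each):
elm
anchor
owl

Rejected, Accepted, Rejected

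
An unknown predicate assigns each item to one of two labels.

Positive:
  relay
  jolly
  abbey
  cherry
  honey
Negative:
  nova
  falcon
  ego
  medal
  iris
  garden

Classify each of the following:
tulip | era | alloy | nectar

One predicate separates the groups cleanly: contains 'y'.
Negative: tulip, since no 'y'.
Negative: era, since no 'y'.
Positive: alloy, since has 'y'.
Negative: nectar, since no 'y'.

Negative, Negative, Positive, Negative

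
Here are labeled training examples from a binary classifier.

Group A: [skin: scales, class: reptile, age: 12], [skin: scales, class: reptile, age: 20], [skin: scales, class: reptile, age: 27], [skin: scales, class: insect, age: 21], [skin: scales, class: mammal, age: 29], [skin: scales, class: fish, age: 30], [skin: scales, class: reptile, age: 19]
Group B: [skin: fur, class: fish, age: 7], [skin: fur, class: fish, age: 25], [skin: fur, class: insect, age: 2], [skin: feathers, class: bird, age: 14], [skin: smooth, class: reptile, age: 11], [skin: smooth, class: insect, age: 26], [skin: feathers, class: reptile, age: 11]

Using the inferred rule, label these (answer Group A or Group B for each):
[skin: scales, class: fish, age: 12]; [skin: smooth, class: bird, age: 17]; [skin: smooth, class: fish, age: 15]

Group A, Group B, Group B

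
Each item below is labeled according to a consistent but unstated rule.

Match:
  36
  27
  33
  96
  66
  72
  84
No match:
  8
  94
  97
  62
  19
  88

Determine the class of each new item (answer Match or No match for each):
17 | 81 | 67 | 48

No match, Match, No match, Match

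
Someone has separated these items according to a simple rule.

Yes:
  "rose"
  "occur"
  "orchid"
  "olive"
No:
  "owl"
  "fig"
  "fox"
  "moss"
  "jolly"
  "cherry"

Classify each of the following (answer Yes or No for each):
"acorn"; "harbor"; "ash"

A rule that fits every label: has ≥ 2 vowels — true of each 'Yes' example, false of each 'No' one.
"acorn": Yes (2 vowels). "harbor": Yes (2 vowels). "ash": No (1 vowel).

Yes, Yes, No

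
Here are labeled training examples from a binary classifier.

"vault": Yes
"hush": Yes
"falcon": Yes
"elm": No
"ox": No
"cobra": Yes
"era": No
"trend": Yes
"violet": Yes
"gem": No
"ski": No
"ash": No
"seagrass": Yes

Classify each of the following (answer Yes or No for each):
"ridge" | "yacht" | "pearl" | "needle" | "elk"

Yes, Yes, Yes, Yes, No

The common property of the 'Yes' items is: length ≥ 4. No 'No' item has it.
"ridge": Yes (length 5).
"yacht": Yes (length 5).
"pearl": Yes (length 5).
"needle": Yes (length 6).
"elk": No (length 3).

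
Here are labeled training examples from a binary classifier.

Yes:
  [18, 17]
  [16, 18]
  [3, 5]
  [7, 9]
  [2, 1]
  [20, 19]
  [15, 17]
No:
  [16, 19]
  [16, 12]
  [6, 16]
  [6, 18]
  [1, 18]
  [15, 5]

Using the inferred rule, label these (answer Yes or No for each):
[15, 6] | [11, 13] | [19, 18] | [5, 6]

No, Yes, Yes, Yes

All 'Yes' examples share one property — |first − second| ≤ 2 — and every 'No' example lacks it.
No: [15, 6], since |15−6| = 9. Yes: [11, 13], since |11−13| = 2. Yes: [19, 18], since |19−18| = 1. Yes: [5, 6], since |5−6| = 1.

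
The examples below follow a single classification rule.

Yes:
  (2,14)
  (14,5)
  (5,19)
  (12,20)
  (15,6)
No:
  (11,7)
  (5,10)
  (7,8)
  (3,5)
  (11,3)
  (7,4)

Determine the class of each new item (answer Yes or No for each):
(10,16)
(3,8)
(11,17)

Yes, No, Yes

Every 'Yes' example satisfies: max ≥ 12. None of the 'No' examples do.
(10,16) — max 16, hence Yes. (3,8) — max 8, hence No. (11,17) — max 17, hence Yes.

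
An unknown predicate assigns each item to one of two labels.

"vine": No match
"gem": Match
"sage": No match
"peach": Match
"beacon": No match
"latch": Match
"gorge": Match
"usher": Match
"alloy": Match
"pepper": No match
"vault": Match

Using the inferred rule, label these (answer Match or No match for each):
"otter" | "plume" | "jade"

Comparing the two groups points to one rule — odd length.
"otter": Match (length 5).
"plume": Match (length 5).
"jade": No match (length 4).

Match, Match, No match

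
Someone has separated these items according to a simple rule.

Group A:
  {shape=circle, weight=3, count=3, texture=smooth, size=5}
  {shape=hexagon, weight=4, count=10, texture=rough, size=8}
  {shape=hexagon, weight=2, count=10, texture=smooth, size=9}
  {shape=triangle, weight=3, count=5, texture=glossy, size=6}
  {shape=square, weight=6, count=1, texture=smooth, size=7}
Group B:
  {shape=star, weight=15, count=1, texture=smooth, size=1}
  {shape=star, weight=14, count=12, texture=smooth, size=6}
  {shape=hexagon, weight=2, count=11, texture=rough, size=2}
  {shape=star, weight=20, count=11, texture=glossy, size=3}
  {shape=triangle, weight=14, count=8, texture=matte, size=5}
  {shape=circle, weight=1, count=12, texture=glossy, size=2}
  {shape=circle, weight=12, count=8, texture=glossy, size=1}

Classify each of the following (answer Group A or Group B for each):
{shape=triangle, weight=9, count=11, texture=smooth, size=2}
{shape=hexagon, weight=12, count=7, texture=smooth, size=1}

The classifier is using: weight ≤ 6 AND size ≥ 3.

Group B, Group B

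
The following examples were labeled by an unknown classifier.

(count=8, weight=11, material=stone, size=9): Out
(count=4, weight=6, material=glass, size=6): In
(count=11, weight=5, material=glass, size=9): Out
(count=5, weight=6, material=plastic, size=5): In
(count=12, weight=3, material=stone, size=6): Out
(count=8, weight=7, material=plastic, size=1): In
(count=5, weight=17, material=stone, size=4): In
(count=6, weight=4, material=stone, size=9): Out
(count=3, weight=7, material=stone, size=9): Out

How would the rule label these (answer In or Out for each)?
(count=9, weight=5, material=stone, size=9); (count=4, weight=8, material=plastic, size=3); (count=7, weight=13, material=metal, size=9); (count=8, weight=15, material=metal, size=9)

Out, In, Out, Out

The rule appears to be: count ≤ 8 AND size ≤ 6.
(count=9, weight=5, material=stone, size=9) — count = 9, size = 9, hence Out. (count=4, weight=8, material=plastic, size=3) — count = 4, size = 3, hence In. (count=7, weight=13, material=metal, size=9) — count = 7, size = 9, hence Out. (count=8, weight=15, material=metal, size=9) — count = 8, size = 9, hence Out.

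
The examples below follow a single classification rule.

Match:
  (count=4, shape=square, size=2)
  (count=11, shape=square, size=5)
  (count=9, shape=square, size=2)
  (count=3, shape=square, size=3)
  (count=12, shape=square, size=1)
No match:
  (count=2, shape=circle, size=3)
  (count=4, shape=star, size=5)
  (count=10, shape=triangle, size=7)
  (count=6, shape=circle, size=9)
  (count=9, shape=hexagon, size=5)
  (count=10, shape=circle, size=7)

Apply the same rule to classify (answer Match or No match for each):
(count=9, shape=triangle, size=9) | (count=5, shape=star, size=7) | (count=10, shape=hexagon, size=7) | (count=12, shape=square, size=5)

Looking at the examples, the only property every 'Match' case has and every 'No match' case lacks is: shape is square.
(count=9, shape=triangle, size=9): shape is triangle, does not satisfy this → No match. (count=5, shape=star, size=7): shape is star, does not satisfy this → No match. (count=10, shape=hexagon, size=7): shape is hexagon, does not satisfy this → No match. (count=12, shape=square, size=5): shape is square, qualifies → Match.

No match, No match, No match, Match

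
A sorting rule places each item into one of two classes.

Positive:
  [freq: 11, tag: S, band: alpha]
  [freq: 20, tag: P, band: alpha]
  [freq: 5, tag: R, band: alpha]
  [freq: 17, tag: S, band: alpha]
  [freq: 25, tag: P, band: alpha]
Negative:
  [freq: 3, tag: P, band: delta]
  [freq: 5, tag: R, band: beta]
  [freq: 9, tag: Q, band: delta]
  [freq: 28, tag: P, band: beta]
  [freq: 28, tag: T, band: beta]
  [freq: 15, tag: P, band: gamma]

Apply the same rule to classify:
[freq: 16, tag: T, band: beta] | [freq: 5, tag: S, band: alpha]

Negative, Positive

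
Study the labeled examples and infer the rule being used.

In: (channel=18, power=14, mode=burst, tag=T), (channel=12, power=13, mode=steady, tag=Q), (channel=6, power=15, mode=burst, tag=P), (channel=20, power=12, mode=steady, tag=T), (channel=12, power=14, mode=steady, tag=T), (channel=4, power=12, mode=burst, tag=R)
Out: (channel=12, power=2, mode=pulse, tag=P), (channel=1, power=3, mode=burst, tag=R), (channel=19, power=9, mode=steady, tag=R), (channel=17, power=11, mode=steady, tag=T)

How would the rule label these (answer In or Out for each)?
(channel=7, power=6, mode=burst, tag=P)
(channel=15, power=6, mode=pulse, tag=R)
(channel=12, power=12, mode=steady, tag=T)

'In' ⟺ power ≥ 12.
(channel=7, power=6, mode=burst, tag=P): power = 6, doesn't qualify → Out.
(channel=15, power=6, mode=pulse, tag=R): power = 6, doesn't qualify → Out.
(channel=12, power=12, mode=steady, tag=T): power = 12, matches → In.

Out, Out, In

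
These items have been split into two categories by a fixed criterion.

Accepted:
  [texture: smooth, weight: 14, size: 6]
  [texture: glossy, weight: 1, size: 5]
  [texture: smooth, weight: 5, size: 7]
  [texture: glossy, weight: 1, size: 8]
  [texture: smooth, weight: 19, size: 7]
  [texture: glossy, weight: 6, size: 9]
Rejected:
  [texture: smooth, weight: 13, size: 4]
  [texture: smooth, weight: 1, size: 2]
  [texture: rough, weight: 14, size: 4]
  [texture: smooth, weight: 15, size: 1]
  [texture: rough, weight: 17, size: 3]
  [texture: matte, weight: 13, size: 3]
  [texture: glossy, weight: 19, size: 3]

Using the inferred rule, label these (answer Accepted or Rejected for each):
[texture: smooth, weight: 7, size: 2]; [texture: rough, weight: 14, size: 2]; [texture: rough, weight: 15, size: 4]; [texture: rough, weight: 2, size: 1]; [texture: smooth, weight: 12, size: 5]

Rejected, Rejected, Rejected, Rejected, Accepted

The pattern is that an item is 'Accepted' exactly when: size ≥ 5.
[texture: smooth, weight: 7, size: 2] — size = 2, hence Rejected. [texture: rough, weight: 14, size: 2] — size = 2, hence Rejected. [texture: rough, weight: 15, size: 4] — size = 4, hence Rejected. [texture: rough, weight: 2, size: 1] — size = 1, hence Rejected. [texture: smooth, weight: 12, size: 5] — size = 5, hence Accepted.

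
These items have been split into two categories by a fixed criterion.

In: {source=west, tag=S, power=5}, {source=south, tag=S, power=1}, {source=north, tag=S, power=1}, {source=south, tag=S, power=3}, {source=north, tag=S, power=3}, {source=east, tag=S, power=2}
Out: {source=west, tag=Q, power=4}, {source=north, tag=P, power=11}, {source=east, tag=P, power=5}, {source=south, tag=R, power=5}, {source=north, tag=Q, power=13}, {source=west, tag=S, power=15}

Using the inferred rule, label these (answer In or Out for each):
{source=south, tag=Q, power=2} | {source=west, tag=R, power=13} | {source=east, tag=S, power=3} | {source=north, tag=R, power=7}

Out, Out, In, Out

'In' ⟺ tag is S AND power ≤ 5.
{source=south, tag=Q, power=2}: Out (tag is Q, power = 2). {source=west, tag=R, power=13}: Out (tag is R, power = 13). {source=east, tag=S, power=3}: In (tag is S, power = 3). {source=north, tag=R, power=7}: Out (tag is R, power = 7).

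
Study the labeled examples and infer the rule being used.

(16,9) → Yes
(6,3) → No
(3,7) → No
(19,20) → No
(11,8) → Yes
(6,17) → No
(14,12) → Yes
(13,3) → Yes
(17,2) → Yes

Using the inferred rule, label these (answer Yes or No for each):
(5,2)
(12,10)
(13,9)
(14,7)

All 'Yes' examples share one property — first > second AND sum ≥ 10 — and every 'No' example lacks it.
(5,2): 5 > 2, 5+2 = 7, does not satisfy this → No.
(12,10): 12 > 10, 12+10 = 22, satisfies this → Yes.
(13,9): 13 > 9, 13+9 = 22, satisfies this → Yes.
(14,7): 14 > 7, 14+7 = 21, satisfies this → Yes.

No, Yes, Yes, Yes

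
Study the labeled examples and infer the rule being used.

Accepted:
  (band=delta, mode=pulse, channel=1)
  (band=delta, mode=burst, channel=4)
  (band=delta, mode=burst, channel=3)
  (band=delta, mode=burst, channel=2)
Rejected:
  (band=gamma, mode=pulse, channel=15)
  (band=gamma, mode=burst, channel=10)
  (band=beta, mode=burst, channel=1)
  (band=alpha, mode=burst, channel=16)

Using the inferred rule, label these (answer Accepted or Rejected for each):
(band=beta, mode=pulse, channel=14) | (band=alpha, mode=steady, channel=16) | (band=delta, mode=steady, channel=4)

'Accepted' ⟺ band is delta.
(band=beta, mode=pulse, channel=14): Rejected (band is beta).
(band=alpha, mode=steady, channel=16): Rejected (band is alpha).
(band=delta, mode=steady, channel=4): Accepted (band is delta).

Rejected, Rejected, Accepted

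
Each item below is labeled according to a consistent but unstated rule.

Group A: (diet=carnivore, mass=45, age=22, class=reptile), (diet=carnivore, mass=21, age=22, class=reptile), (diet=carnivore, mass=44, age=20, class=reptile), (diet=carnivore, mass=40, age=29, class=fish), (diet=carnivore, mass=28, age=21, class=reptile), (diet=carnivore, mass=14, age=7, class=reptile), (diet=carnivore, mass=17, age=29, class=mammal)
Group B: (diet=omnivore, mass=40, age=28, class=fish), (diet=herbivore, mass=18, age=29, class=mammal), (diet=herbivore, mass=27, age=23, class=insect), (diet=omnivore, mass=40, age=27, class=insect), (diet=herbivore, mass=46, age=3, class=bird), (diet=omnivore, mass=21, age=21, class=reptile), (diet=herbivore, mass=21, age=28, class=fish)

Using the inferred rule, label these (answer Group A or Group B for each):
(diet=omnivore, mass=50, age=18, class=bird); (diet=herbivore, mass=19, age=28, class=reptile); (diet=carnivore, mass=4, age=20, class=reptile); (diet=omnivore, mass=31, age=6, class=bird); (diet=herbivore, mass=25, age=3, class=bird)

One predicate separates the groups cleanly: diet is carnivore.
(diet=omnivore, mass=50, age=18, class=bird): diet is omnivore — does not pass, so Group B.
(diet=herbivore, mass=19, age=28, class=reptile): diet is herbivore — does not pass, so Group B.
(diet=carnivore, mass=4, age=20, class=reptile): diet is carnivore — qualifies, so Group A.
(diet=omnivore, mass=31, age=6, class=bird): diet is omnivore — does not pass, so Group B.
(diet=herbivore, mass=25, age=3, class=bird): diet is herbivore — does not pass, so Group B.

Group B, Group B, Group A, Group B, Group B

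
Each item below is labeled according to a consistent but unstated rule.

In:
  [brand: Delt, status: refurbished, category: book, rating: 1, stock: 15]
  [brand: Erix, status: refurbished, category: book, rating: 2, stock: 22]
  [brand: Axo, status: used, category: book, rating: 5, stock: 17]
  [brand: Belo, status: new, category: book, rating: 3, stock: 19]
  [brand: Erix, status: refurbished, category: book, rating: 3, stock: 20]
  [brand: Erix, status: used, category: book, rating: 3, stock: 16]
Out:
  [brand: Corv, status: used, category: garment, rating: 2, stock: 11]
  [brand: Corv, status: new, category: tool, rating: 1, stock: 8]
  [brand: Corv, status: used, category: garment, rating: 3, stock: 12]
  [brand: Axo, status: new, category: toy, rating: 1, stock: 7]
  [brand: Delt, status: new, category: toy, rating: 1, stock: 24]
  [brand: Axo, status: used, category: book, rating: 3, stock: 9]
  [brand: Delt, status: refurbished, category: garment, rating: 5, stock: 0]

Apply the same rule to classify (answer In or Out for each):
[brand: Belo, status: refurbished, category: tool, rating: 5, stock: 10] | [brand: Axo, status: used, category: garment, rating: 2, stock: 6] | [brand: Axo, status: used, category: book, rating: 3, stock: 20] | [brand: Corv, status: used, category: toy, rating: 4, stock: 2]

The common property of the 'In' items is: category is book AND stock ≥ 11. No 'Out' item has it.
[brand: Belo, status: refurbished, category: tool, rating: 5, stock: 10]: category is tool, stock = 10 — lacks this property, so Out. [brand: Axo, status: used, category: garment, rating: 2, stock: 6]: category is garment, stock = 6 — lacks this property, so Out. [brand: Axo, status: used, category: book, rating: 3, stock: 20]: category is book, stock = 20 — qualifies, so In. [brand: Corv, status: used, category: toy, rating: 4, stock: 2]: category is toy, stock = 2 — lacks this property, so Out.

Out, Out, In, Out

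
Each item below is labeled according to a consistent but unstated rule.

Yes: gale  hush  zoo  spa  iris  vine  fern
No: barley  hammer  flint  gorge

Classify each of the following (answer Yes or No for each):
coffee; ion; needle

Every 'Yes' example satisfies: length ≤ 4. None of the 'No' examples do.
coffee: length 6 — doesn't qualify, so No.
ion: length 3 — satisfies this, so Yes.
needle: length 6 — doesn't qualify, so No.

No, Yes, No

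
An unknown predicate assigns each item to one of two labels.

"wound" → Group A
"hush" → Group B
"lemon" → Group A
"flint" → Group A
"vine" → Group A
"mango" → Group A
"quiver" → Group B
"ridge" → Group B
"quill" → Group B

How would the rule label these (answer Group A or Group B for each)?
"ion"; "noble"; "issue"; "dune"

Group A, Group A, Group B, Group A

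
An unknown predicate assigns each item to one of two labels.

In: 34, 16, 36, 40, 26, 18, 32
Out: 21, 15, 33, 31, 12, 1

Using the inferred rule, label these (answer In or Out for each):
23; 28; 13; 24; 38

Out, In, Out, In, In

The classifier is using: even AND at least 15.
23: 23 is odd, 23 ≥ 15, does not satisfy this → Out. 28: 28 is even, 28 ≥ 15, has this property → In. 13: 13 is odd, 13 < 15, does not satisfy this → Out. 24: 24 is even, 24 ≥ 15, has this property → In. 38: 38 is even, 38 ≥ 15, has this property → In.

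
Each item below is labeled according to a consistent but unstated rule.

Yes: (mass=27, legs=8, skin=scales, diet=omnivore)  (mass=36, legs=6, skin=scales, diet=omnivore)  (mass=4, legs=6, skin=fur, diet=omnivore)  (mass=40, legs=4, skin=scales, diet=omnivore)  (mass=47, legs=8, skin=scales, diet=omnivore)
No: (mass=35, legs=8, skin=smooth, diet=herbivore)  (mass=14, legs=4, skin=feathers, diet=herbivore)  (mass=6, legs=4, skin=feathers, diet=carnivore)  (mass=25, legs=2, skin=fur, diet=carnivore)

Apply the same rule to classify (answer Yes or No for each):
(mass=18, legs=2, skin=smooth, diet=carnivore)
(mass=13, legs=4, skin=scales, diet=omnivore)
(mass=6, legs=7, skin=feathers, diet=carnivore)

Rule: diet is omnivore. This holds for each 'Yes' example and fails for each 'No' one.

No, Yes, No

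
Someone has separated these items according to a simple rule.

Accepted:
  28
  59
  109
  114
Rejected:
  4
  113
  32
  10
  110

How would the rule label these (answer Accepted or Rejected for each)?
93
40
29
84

The classifier is using: digit sum ≥ 6.
Accepted: 93, since digit sum 9+3 = 12. Rejected: 40, since digit sum 4+0 = 4. Accepted: 29, since digit sum 2+9 = 11. Accepted: 84, since digit sum 8+4 = 12.

Accepted, Rejected, Accepted, Accepted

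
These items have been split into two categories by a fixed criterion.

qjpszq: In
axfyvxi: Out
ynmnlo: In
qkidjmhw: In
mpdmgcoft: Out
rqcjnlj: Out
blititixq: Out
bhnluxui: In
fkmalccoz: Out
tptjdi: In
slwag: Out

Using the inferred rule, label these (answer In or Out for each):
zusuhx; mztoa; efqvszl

In, Out, Out

Every 'In' example satisfies: even length. None of the 'Out' examples do.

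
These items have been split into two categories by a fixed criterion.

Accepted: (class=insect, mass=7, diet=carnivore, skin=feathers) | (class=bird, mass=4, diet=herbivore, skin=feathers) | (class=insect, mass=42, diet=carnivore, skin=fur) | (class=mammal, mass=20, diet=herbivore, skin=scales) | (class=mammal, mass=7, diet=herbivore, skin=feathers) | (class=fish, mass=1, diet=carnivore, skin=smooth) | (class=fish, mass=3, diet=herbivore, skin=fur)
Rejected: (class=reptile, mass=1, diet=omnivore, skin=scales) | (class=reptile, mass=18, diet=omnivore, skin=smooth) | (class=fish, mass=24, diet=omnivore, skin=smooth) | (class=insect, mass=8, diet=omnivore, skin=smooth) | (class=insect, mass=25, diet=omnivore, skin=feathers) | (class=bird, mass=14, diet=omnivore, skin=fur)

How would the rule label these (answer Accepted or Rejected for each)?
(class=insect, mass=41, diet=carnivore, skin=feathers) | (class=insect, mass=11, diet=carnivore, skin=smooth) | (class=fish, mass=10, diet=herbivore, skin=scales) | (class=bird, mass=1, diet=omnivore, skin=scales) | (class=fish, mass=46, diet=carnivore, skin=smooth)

Accepted, Accepted, Accepted, Rejected, Accepted

One predicate separates the groups cleanly: diet is not omnivore.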